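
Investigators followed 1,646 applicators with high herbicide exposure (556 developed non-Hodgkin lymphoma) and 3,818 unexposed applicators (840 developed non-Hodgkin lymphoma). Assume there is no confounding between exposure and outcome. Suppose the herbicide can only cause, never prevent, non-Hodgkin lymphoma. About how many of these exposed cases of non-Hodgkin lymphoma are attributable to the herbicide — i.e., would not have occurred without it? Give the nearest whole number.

about 194 cases

p₁ = P(outcome | exposed) = 556/1646 = 0.33779
p₀ = P(outcome | unexposed) = 840/3818 = 0.22001
PN = (p₁ − p₀)/p₁ = (0.33779 − 0.22001) / 0.33779 ≈ 0.34867.
Attributable cases ≈ PN × (exposed cases) = 0.34867 × 556 ≈ 193.86.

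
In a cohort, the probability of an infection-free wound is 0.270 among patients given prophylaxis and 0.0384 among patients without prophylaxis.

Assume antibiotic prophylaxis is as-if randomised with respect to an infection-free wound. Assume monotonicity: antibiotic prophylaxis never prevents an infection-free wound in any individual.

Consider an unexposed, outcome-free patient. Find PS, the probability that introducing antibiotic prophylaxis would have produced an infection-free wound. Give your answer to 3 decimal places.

Let p₁ = 0.27, p₀ = 0.0384.
Under exogeneity and monotonicity, PS = (p₁ − p₀) / (1 − p₀).
PS = (0.27 − 0.0384) / (1 − 0.0384) = 0.2316 / 0.9616 ≈ 0.2408

PS ≈ 0.241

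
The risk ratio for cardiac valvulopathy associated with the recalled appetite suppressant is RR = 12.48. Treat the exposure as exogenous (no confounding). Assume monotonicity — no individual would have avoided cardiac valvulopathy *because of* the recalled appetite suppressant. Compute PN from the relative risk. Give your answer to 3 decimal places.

PN ≈ 0.920

Under exogeneity and monotonicity, PN = (RR − 1) / RR = 1 − 1/RR.
PN = (12.48 − 1) / 12.48 = 11.48 / 12.48 ≈ 0.9199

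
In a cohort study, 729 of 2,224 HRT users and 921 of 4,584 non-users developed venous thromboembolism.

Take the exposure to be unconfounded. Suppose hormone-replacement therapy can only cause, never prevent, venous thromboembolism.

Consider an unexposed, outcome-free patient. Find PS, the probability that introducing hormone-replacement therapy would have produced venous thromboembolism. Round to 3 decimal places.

p₁ = P(outcome | exposed) = 729/2224 = 0.32779
p₀ = P(outcome | unexposed) = 921/4584 = 0.20092
Under exogeneity and monotonicity, PS = (p₁ − p₀) / (1 − p₀).
PS = (0.32779 − 0.20092) / (1 − 0.20092) = 0.12687 / 0.79908 ≈ 0.1588

PS ≈ 0.159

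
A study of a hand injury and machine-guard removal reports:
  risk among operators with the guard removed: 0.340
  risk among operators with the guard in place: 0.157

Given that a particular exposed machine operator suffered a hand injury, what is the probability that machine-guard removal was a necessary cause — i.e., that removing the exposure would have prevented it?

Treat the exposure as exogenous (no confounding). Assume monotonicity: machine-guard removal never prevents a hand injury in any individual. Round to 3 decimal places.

PN ≈ 0.538

Let p₁ = 0.34, p₀ = 0.157.
Under exogeneity and monotonicity, PN = (p₁ − p₀) / p₁.
PN = (0.34 − 0.157) / 0.34 = 0.183 / 0.34 ≈ 0.5382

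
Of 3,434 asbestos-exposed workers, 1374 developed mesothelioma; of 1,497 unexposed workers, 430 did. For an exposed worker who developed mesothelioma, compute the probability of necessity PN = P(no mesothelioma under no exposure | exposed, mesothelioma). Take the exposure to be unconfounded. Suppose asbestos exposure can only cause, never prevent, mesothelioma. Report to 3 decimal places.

p₁ = P(outcome | exposed) = 1374/3434 = 0.40012
p₀ = P(outcome | unexposed) = 430/1497 = 0.28724
Under exogeneity and monotonicity, PN = (p₁ − p₀) / p₁.
PN = (0.40012 − 0.28724) / 0.40012 = 0.11288 / 0.40012 ≈ 0.2821

PN ≈ 0.282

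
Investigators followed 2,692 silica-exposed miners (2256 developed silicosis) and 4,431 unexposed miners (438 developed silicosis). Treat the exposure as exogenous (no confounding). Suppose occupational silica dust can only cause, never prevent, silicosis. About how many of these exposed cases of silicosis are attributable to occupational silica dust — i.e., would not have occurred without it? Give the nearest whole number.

about 1990 cases

p₁ = P(outcome | exposed) = 2256/2692 = 0.83804
p₀ = P(outcome | unexposed) = 438/4431 = 0.098849
PN = (p₁ − p₀)/p₁ = (0.83804 − 0.098849) / 0.83804 ≈ 0.88205.
Attributable cases ≈ PN × (exposed cases) = 0.88205 × 2256 ≈ 1989.90.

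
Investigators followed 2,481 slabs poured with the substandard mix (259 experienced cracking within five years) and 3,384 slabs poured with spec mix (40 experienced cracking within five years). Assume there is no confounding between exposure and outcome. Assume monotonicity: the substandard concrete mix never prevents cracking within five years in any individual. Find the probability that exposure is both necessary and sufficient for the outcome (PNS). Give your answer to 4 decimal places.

p₁ = P(outcome | exposed) = 259/2481 = 0.10439
p₀ = P(outcome | unexposed) = 40/3384 = 0.01182
Under exogeneity and monotonicity, PNS = p₁ − p₀.
PNS = 0.10439 − 0.01182 = 0.092573

PNS ≈ 0.0926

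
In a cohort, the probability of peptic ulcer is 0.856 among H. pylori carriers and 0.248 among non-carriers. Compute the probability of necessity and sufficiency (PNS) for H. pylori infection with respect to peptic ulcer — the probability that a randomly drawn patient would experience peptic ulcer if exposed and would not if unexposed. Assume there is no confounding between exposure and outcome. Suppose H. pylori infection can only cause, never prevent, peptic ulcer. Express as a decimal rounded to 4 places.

PNS ≈ 0.6080

Let p₁ = 0.856, p₀ = 0.248.
Under exogeneity and monotonicity, PNS = p₁ − p₀.
PNS = 0.856 − 0.248 = 0.608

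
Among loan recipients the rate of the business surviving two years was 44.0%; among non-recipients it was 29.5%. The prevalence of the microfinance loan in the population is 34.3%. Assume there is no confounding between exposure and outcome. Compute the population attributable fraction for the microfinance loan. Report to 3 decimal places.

p₁ = 0.44, p₀ = 0.295.
Overall risk P(Y=1) = π·p₁ + (1−π)·p₀ = 0.343×0.44 + 0.657×0.295 = 0.34474.
Under exogeneity, PAF = [P(Y=1) − p₀] / P(Y=1).
PAF = (0.34474 − 0.295) / 0.34474 ≈ 0.1443

PAF ≈ 0.144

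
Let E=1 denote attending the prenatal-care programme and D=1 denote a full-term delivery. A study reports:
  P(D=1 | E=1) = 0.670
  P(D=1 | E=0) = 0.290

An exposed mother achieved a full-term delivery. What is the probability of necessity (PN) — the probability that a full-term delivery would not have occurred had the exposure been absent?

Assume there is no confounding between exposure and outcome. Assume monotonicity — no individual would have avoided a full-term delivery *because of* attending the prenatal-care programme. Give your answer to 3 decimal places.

Let p₁ = 0.67, p₀ = 0.29.
Under exogeneity and monotonicity, PN = (p₁ − p₀) / p₁.
PN = (0.67 − 0.29) / 0.67 = 0.38 / 0.67 ≈ 0.5672

PN ≈ 0.567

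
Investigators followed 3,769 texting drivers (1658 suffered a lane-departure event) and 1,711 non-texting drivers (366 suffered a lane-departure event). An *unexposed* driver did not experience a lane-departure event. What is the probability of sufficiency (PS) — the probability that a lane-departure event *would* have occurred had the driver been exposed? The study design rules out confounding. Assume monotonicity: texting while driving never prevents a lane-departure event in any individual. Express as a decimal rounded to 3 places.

p₁ = P(outcome | exposed) = 1658/3769 = 0.4399
p₀ = P(outcome | unexposed) = 366/1711 = 0.21391
Under exogeneity and monotonicity, PS = (p₁ − p₀) / (1 − p₀).
PS = (0.4399 − 0.21391) / (1 − 0.21391) = 0.22599 / 0.78609 ≈ 0.2875

PS ≈ 0.287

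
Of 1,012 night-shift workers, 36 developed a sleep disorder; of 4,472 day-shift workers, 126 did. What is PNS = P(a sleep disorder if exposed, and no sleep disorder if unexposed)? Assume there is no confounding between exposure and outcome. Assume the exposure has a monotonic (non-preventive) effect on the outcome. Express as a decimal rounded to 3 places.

p₁ = P(outcome | exposed) = 36/1012 = 0.035573
p₀ = P(outcome | unexposed) = 126/4472 = 0.028175
Under exogeneity and monotonicity, PNS = p₁ − p₀.
PNS = 0.035573 − 0.028175 = 0.0073978

PNS ≈ 0.007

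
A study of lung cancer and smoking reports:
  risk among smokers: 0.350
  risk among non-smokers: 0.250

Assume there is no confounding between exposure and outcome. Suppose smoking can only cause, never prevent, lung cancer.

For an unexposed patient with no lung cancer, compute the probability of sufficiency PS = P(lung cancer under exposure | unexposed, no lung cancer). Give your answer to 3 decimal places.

Let p₁ = 0.35, p₀ = 0.25.
Under exogeneity and monotonicity, PS = (p₁ − p₀) / (1 − p₀).
PS = (0.35 − 0.25) / (1 − 0.25) = 0.1 / 0.75 ≈ 0.1333

PS ≈ 0.133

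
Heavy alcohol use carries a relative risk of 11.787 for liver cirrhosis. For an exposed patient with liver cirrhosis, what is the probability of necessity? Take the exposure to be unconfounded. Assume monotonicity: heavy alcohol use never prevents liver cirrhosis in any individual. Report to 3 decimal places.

PN ≈ 0.915

Under exogeneity and monotonicity, PN = (RR − 1) / RR = 1 − 1/RR.
PN = (11.787 − 1) / 11.787 = 10.79 / 11.787 ≈ 0.9152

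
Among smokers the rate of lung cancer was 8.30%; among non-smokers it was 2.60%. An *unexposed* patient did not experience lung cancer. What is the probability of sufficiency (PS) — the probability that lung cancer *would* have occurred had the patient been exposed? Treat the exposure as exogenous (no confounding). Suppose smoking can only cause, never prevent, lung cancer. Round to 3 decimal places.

p₁ = 0.083, p₀ = 0.026.
Under exogeneity and monotonicity, PS = (p₁ − p₀) / (1 − p₀).
PS = (0.083 − 0.026) / (1 − 0.026) = 0.057 / 0.974 ≈ 0.0585

PS ≈ 0.059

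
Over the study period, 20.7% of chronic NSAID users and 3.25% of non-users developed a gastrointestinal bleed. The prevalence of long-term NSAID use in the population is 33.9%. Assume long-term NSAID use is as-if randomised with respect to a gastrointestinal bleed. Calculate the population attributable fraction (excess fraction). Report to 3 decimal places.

PAF ≈ 0.645

p₁ = 0.207, p₀ = 0.0325.
Overall risk P(Y=1) = π·p₁ + (1−π)·p₀ = 0.339×0.207 + 0.661×0.0325 = 0.091655.
Under exogeneity, PAF = [P(Y=1) − p₀] / P(Y=1).
PAF = (0.091655 − 0.0325) / 0.091655 ≈ 0.6454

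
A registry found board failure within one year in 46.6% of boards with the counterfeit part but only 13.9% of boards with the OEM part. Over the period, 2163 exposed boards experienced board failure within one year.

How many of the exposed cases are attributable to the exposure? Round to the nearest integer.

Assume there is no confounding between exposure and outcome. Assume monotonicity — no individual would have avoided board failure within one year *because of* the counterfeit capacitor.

p₁ = 0.466, p₀ = 0.139.
PN = (p₁ − p₀)/p₁ = (0.466 − 0.139) / 0.466 ≈ 0.70172.
Attributable cases ≈ PN × (exposed cases) = 0.70172 × 2163 ≈ 1517.81.

about 1518 cases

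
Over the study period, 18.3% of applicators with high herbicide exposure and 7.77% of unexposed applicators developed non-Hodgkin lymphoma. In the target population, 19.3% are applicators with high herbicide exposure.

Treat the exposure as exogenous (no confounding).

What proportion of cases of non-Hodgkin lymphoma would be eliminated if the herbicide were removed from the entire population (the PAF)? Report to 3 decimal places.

p₁ = 0.183, p₀ = 0.0777.
Overall risk P(Y=1) = π·p₁ + (1−π)·p₀ = 0.193×0.183 + 0.807×0.0777 = 0.098023.
Under exogeneity, PAF = [P(Y=1) − p₀] / P(Y=1).
PAF = (0.098023 − 0.0777) / 0.098023 ≈ 0.2073

PAF ≈ 0.207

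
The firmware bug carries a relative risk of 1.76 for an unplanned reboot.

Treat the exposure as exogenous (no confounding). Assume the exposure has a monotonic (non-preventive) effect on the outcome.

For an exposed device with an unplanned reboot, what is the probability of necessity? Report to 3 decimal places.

Under exogeneity and monotonicity, PN = (RR − 1) / RR = 1 − 1/RR.
PN = (1.76 − 1) / 1.76 = 0.76 / 1.76 ≈ 0.4318

PN ≈ 0.432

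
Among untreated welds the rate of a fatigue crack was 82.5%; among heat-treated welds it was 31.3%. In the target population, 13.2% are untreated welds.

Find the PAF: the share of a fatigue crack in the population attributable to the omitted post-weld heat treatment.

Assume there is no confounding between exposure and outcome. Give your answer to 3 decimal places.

PAF ≈ 0.178

p₁ = 0.825, p₀ = 0.313.
Overall risk P(Y=1) = π·p₁ + (1−π)·p₀ = 0.132×0.825 + 0.868×0.313 = 0.38058.
Under exogeneity, PAF = [P(Y=1) − p₀] / P(Y=1).
PAF = (0.38058 − 0.313) / 0.38058 ≈ 0.1776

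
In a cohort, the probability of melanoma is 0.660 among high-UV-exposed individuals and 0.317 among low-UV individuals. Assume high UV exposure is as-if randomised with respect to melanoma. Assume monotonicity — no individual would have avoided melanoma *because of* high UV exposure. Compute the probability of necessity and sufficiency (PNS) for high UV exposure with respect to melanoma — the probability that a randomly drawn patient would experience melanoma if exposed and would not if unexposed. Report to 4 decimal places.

PNS ≈ 0.3430

Let p₁ = 0.66, p₀ = 0.317.
Under exogeneity and monotonicity, PNS = p₁ − p₀.
PNS = 0.66 − 0.317 = 0.343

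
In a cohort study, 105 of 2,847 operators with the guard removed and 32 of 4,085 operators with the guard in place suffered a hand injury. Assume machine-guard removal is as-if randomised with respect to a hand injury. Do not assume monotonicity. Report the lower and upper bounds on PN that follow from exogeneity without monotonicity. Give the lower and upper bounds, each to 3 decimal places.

p₁ = P(outcome | exposed) = 105/2847 = 0.036881
p₀ = P(outcome | unexposed) = 32/4085 = 0.0078335
Under exogeneity alone the bounds on PN are max{0,(p₁−p₀)/p₁} ≤ PN ≤ min{1,(1−p₀)/p₁}.
  lower = (p₁ − p₀)/p₁ = 0.029047 / 0.036881 ≈ 0.7876
  upper = min{1, (1 − p₀)/p₁} = 0.99217 / 0.036881 ≈ 26.9019 → capped at 1

0.788 ≤ PN ≤ 1.000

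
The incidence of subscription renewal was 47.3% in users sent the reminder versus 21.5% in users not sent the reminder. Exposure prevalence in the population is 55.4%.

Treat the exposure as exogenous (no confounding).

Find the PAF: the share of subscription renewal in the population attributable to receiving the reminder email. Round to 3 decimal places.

PAF ≈ 0.399

p₁ = 0.473, p₀ = 0.215.
Overall risk P(Y=1) = π·p₁ + (1−π)·p₀ = 0.554×0.473 + 0.446×0.215 = 0.35793.
Under exogeneity, PAF = [P(Y=1) − p₀] / P(Y=1).
PAF = (0.35793 − 0.215) / 0.35793 ≈ 0.3993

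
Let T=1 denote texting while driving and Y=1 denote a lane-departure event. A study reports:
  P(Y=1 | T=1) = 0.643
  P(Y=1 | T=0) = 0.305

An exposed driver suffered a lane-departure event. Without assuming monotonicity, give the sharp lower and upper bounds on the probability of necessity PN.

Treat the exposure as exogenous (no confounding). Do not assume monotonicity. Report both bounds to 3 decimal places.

0.526 ≤ PN ≤ 1.000

Let p₁ = 0.643, p₀ = 0.305.
Under exogeneity alone the bounds on PN are max{0,(p₁−p₀)/p₁} ≤ PN ≤ min{1,(1−p₀)/p₁}.
  lower = (p₁ − p₀)/p₁ = 0.338 / 0.643 ≈ 0.5257
  upper = min{1, (1 − p₀)/p₁} = 0.695 / 0.643 ≈ 1.0809 → capped at 1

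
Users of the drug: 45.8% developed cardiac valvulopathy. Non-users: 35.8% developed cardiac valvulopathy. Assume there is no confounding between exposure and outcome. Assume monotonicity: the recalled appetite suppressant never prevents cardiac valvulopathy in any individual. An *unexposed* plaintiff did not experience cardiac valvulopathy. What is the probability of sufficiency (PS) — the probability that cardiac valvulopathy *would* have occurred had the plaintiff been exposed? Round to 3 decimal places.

p₁ = 0.458, p₀ = 0.358.
Under exogeneity and monotonicity, PS = (p₁ − p₀) / (1 − p₀).
PS = (0.458 − 0.358) / (1 − 0.358) = 0.1 / 0.642 ≈ 0.1558

PS ≈ 0.156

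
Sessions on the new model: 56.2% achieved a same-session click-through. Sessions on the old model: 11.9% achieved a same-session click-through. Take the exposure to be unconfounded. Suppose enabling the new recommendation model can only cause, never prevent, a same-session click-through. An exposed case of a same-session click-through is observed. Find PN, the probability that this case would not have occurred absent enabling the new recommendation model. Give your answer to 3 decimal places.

PN ≈ 0.788

p₁ = 0.562, p₀ = 0.119.
Under exogeneity and monotonicity, PN = (p₁ − p₀) / p₁.
PN = (0.562 − 0.119) / 0.562 = 0.443 / 0.562 ≈ 0.7883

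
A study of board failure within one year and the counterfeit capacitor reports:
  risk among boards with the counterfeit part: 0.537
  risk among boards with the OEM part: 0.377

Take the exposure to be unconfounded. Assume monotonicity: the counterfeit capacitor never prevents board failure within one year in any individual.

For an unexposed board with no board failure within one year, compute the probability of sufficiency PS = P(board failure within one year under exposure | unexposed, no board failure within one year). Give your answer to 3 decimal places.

Let p₁ = 0.537, p₀ = 0.377.
Under exogeneity and monotonicity, PS = (p₁ − p₀) / (1 − p₀).
PS = (0.537 − 0.377) / (1 − 0.377) = 0.16 / 0.623 ≈ 0.2568

PS ≈ 0.257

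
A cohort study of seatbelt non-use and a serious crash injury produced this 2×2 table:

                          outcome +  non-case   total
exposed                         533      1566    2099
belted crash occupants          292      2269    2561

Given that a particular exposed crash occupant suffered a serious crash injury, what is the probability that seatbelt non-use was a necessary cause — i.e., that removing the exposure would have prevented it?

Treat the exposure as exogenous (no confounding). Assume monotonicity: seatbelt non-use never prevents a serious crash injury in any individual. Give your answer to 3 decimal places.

p₁ = P(outcome | exposed) = 533/2099 = 0.25393
p₀ = P(outcome | unexposed) = 292/2561 = 0.11402
Under exogeneity and monotonicity, PN = (p₁ − p₀)/p₁.
PN = (0.25393 − 0.11402) / 0.25393 ≈ 0.5510

PN ≈ 0.551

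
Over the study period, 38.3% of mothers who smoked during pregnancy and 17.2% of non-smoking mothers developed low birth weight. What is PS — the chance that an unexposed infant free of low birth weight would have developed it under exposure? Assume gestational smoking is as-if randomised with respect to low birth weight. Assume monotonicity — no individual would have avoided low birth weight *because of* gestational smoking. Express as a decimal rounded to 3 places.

p₁ = 0.383, p₀ = 0.172.
Under exogeneity and monotonicity, PS = (p₁ − p₀) / (1 − p₀).
PS = (0.383 − 0.172) / (1 − 0.172) = 0.211 / 0.828 ≈ 0.2548

PS ≈ 0.255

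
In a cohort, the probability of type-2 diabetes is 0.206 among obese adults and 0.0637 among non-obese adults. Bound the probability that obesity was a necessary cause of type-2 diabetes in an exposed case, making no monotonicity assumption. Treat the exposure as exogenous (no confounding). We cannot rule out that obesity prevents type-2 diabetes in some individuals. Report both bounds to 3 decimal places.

0.691 ≤ PN ≤ 1.000

Let p₁ = 0.206, p₀ = 0.0637.
Under exogeneity alone the bounds on PN are max{0,(p₁−p₀)/p₁} ≤ PN ≤ min{1,(1−p₀)/p₁}.
  lower = (p₁ − p₀)/p₁ = 0.1423 / 0.206 ≈ 0.6908
  upper = min{1, (1 − p₀)/p₁} = 0.9363 / 0.206 ≈ 4.5451 → capped at 1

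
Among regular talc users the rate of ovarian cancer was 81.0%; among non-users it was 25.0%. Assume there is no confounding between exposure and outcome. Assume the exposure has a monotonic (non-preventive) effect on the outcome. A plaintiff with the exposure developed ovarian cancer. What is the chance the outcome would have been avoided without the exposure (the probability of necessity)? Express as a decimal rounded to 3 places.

PN ≈ 0.691

p₁ = 0.81, p₀ = 0.25.
Under exogeneity and monotonicity, PN = (p₁ − p₀) / p₁.
PN = (0.81 − 0.25) / 0.81 = 0.56 / 0.81 ≈ 0.6914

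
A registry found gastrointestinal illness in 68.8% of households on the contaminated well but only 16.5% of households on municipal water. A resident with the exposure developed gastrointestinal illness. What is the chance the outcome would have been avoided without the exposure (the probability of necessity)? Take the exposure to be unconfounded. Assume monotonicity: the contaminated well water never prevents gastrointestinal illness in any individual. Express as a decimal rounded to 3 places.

PN ≈ 0.760

p₁ = 0.688, p₀ = 0.165.
Under exogeneity and monotonicity, PN = (p₁ − p₀) / p₁.
PN = (0.688 − 0.165) / 0.688 = 0.523 / 0.688 ≈ 0.7602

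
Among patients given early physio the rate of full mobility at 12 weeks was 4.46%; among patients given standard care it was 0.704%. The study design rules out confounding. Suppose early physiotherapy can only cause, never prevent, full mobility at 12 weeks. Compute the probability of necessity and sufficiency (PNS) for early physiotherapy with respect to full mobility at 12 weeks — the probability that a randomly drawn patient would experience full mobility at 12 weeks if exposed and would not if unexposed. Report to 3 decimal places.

PNS ≈ 0.038

p₁ = 0.0446, p₀ = 0.00704.
Under exogeneity and monotonicity, PNS = p₁ − p₀.
PNS = 0.0446 − 0.00704 = 0.03756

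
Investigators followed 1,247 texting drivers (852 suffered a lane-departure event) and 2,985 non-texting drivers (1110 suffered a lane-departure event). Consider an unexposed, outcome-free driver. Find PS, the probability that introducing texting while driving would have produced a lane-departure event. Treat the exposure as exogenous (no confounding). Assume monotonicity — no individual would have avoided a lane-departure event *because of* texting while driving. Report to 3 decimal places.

p₁ = P(outcome | exposed) = 852/1247 = 0.68324
p₀ = P(outcome | unexposed) = 1110/2985 = 0.37186
Under exogeneity and monotonicity, PS = (p₁ − p₀) / (1 − p₀).
PS = (0.68324 − 0.37186) / (1 − 0.37186) = 0.31138 / 0.62814 ≈ 0.4957

PS ≈ 0.496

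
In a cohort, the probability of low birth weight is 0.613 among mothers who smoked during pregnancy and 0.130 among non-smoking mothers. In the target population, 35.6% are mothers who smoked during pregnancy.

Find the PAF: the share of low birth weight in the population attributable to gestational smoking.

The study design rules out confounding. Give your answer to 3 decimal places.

PAF ≈ 0.569

Let p₁ = 0.613, p₀ = 0.13.
Overall risk P(Y=1) = π·p₁ + (1−π)·p₀ = 0.356×0.613 + 0.644×0.13 = 0.30195.
Under exogeneity, PAF = [P(Y=1) − p₀] / P(Y=1).
PAF = (0.30195 − 0.13) / 0.30195 ≈ 0.5695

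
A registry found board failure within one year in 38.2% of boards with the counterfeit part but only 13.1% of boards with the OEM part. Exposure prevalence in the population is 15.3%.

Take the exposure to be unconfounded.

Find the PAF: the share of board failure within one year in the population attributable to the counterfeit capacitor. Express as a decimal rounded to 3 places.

PAF ≈ 0.227

p₁ = 0.382, p₀ = 0.131.
Overall risk P(Y=1) = π·p₁ + (1−π)·p₀ = 0.153×0.382 + 0.847×0.131 = 0.1694.
Under exogeneity, PAF = [P(Y=1) − p₀] / P(Y=1).
PAF = (0.1694 − 0.131) / 0.1694 ≈ 0.2267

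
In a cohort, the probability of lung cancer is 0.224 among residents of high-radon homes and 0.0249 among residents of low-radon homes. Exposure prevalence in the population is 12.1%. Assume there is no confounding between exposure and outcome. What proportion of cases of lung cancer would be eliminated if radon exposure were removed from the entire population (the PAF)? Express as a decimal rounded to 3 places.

Let p₁ = 0.224, p₀ = 0.0249.
Overall risk P(Y=1) = π·p₁ + (1−π)·p₀ = 0.121×0.224 + 0.879×0.0249 = 0.048991.
Under exogeneity, PAF = [P(Y=1) − p₀] / P(Y=1).
PAF = (0.048991 − 0.0249) / 0.048991 ≈ 0.4917

PAF ≈ 0.492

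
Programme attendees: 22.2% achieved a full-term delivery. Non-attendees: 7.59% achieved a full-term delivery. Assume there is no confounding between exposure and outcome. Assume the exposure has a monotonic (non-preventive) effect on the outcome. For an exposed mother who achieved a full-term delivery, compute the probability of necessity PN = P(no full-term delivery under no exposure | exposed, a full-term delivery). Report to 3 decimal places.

p₁ = 0.222, p₀ = 0.0759.
Under exogeneity and monotonicity, PN = (p₁ − p₀) / p₁.
PN = (0.222 − 0.0759) / 0.222 = 0.1461 / 0.222 ≈ 0.6581

PN ≈ 0.658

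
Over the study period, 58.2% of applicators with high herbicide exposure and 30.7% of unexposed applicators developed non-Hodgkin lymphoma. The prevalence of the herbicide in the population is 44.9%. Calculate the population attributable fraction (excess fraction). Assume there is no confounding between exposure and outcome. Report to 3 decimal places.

p₁ = 0.582, p₀ = 0.307.
Overall risk P(Y=1) = π·p₁ + (1−π)·p₀ = 0.449×0.582 + 0.551×0.307 = 0.43048.
Under exogeneity, PAF = [P(Y=1) − p₀] / P(Y=1).
PAF = (0.43048 − 0.307) / 0.43048 ≈ 0.2868

PAF ≈ 0.287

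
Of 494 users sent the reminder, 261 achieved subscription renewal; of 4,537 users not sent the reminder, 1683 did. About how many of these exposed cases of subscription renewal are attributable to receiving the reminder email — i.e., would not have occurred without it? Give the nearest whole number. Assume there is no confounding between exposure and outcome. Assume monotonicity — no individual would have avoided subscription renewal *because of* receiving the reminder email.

p₁ = P(outcome | exposed) = 261/494 = 0.52834
p₀ = P(outcome | unexposed) = 1683/4537 = 0.37095
PN = (p₁ − p₀)/p₁ = (0.52834 − 0.37095) / 0.52834 ≈ 0.29790.
Attributable cases ≈ PN × (exposed cases) = 0.29790 × 261 ≈ 77.75.

about 78 cases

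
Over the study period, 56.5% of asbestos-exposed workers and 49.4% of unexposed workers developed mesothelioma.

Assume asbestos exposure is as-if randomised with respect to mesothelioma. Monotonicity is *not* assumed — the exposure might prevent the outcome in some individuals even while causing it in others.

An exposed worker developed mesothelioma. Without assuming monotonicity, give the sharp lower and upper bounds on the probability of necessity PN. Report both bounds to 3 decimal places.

0.126 ≤ PN ≤ 0.896

p₁ = 0.565, p₀ = 0.494.
Under exogeneity alone the bounds on PN are max{0,(p₁−p₀)/p₁} ≤ PN ≤ min{1,(1−p₀)/p₁}.
  lower = (p₁ − p₀)/p₁ = 0.071 / 0.565 ≈ 0.1257
  upper = min{1, (1 − p₀)/p₁} = 0.506 / 0.565 ≈ 0.8956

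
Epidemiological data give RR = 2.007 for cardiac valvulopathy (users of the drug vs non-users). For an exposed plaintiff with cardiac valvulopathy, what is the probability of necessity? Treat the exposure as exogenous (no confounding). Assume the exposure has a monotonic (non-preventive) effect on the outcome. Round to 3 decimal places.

Under exogeneity and monotonicity, PN = (RR − 1) / RR = 1 − 1/RR.
PN = (2.007 − 1) / 2.007 = 1.007 / 2.007 ≈ 0.5017

PN ≈ 0.502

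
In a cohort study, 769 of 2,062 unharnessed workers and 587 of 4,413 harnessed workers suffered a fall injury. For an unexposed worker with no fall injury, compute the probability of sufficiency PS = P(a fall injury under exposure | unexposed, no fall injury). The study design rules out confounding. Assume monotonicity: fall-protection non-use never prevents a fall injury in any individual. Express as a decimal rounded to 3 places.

PS ≈ 0.277

p₁ = P(outcome | exposed) = 769/2062 = 0.37294
p₀ = P(outcome | unexposed) = 587/4413 = 0.13302
Under exogeneity and monotonicity, PS = (p₁ − p₀) / (1 − p₀).
PS = (0.37294 − 0.13302) / (1 − 0.13302) = 0.23992 / 0.86698 ≈ 0.2767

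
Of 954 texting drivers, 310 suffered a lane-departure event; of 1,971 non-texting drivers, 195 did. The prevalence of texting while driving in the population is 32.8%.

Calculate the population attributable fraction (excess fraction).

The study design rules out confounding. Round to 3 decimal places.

PAF ≈ 0.428

p₁ = P(outcome | exposed) = 310/954 = 0.32495
p₀ = P(outcome | unexposed) = 195/1971 = 0.098935
Overall risk P(Y=1) = π·p₁ + (1−π)·p₀ = 0.328×0.32495 + 0.672×0.098935 = 0.17307.
Under exogeneity, PAF = [P(Y=1) − p₀] / P(Y=1).
PAF = (0.17307 − 0.098935) / 0.17307 ≈ 0.4283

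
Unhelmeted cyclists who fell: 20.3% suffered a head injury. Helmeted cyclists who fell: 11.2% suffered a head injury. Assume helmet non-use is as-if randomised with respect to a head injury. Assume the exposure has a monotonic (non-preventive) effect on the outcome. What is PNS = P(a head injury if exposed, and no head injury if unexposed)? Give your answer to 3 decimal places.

p₁ = 0.203, p₀ = 0.112.
Under exogeneity and monotonicity, PNS = p₁ − p₀.
PNS = 0.203 − 0.112 = 0.091

PNS ≈ 0.091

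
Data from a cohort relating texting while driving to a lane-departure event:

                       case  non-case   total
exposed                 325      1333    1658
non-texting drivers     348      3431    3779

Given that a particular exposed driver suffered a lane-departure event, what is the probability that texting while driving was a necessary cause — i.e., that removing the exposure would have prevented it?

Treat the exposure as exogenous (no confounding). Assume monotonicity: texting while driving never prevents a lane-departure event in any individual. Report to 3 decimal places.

PN ≈ 0.530

p₁ = P(outcome | exposed) = 325/1658 = 0.19602
p₀ = P(outcome | unexposed) = 348/3779 = 0.092088
Under exogeneity and monotonicity, PN = (p₁ − p₀) / p₁.
PN = (0.19602 − 0.092088) / 0.19602 = 0.10393 / 0.19602 ≈ 0.5302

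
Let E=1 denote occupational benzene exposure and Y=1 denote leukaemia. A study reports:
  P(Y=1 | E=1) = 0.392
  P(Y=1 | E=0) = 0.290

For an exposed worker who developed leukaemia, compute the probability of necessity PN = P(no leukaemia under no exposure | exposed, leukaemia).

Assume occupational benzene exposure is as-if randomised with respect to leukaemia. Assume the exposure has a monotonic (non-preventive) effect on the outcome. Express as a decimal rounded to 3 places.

Let p₁ = 0.392, p₀ = 0.29.
Under exogeneity and monotonicity, PN = (p₁ − p₀) / p₁.
PN = (0.392 − 0.29) / 0.392 = 0.102 / 0.392 ≈ 0.2602

PN ≈ 0.260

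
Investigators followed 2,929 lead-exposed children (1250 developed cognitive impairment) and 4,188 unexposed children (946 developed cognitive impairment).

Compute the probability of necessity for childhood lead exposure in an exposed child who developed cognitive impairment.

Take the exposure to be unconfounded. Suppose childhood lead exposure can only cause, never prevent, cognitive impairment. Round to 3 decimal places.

p₁ = P(outcome | exposed) = 1250/2929 = 0.42677
p₀ = P(outcome | unexposed) = 946/4188 = 0.22588
Under exogeneity and monotonicity, PN = (p₁ − p₀) / p₁.
PN = (0.42677 − 0.22588) / 0.42677 = 0.20088 / 0.42677 ≈ 0.4707

PN ≈ 0.471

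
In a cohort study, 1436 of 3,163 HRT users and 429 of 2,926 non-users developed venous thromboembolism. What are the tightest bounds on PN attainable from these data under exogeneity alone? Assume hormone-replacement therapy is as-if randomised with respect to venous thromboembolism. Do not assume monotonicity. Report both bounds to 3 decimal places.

p₁ = P(outcome | exposed) = 1436/3163 = 0.454
p₀ = P(outcome | unexposed) = 429/2926 = 0.14662
Under exogeneity alone the bounds on PN are max{0,(p₁−p₀)/p₁} ≤ PN ≤ min{1,(1−p₀)/p₁}.
  lower = (p₁ − p₀)/p₁ = 0.30738 / 0.454 ≈ 0.6771
  upper = min{1, (1 − p₀)/p₁} = 0.85338 / 0.454 ≈ 1.8797 → capped at 1

0.677 ≤ PN ≤ 1.000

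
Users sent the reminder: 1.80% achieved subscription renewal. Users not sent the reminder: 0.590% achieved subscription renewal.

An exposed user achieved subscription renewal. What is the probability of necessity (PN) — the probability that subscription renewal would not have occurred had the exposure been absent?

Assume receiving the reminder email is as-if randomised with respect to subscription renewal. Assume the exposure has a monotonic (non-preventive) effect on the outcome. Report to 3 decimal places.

p₁ = 0.018, p₀ = 0.0059.
Under exogeneity and monotonicity, PN = (p₁ − p₀) / p₁.
PN = (0.018 − 0.0059) / 0.018 = 0.0121 / 0.018 ≈ 0.6722

PN ≈ 0.672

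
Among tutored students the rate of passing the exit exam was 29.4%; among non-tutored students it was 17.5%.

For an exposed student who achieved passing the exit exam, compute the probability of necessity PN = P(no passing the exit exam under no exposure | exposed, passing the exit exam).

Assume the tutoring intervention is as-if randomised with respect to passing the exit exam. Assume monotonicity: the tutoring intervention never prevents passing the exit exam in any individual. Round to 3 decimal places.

PN ≈ 0.405

p₁ = 0.294, p₀ = 0.175.
Under exogeneity and monotonicity, PN = (p₁ − p₀) / p₁.
PN = (0.294 − 0.175) / 0.294 = 0.119 / 0.294 ≈ 0.4048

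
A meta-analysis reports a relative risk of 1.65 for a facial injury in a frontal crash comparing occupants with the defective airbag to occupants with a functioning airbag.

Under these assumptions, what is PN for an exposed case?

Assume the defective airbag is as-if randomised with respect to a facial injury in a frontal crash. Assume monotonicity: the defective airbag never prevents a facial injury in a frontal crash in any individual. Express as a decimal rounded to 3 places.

PN ≈ 0.394

Under exogeneity and monotonicity, PN = (RR − 1) / RR = 1 − 1/RR.
PN = (1.65 − 1) / 1.65 = 0.65 / 1.65 ≈ 0.3939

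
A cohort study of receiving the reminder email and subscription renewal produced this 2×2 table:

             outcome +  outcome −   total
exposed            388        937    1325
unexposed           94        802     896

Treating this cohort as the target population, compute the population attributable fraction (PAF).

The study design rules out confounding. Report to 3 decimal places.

PAF ≈ 0.517

p₁ = P(outcome | exposed) = 388/1325 = 0.29283
p₀ = P(outcome | unexposed) = 94/896 = 0.10491
Exposure prevalence π = 1325/2221 = 0.59658; overall risk P(Y=1) = 0.21702.
Under exogeneity, PAF = [P(Y=1) − p₀]/P(Y=1).
PAF = (0.21702 − 0.10491) / 0.21702 ≈ 0.5166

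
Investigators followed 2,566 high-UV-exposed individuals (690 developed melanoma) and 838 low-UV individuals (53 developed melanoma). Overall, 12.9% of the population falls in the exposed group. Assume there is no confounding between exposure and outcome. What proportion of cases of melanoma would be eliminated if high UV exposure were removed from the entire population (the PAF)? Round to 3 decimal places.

p₁ = P(outcome | exposed) = 690/2566 = 0.2689
p₀ = P(outcome | unexposed) = 53/838 = 0.063246
Overall risk P(Y=1) = π·p₁ + (1−π)·p₀ = 0.129×0.2689 + 0.871×0.063246 = 0.089775.
Under exogeneity, PAF = [P(Y=1) − p₀] / P(Y=1).
PAF = (0.089775 − 0.063246) / 0.089775 ≈ 0.2955

PAF ≈ 0.296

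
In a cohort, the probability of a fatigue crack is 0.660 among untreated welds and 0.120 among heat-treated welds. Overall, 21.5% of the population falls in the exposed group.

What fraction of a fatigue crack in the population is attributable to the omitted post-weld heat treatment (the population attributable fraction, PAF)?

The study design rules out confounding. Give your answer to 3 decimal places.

Let p₁ = 0.66, p₀ = 0.12.
Overall risk P(Y=1) = π·p₁ + (1−π)·p₀ = 0.215×0.66 + 0.785×0.12 = 0.2361.
Under exogeneity, PAF = [P(Y=1) − p₀] / P(Y=1).
PAF = (0.2361 − 0.12) / 0.2361 ≈ 0.4917

PAF ≈ 0.492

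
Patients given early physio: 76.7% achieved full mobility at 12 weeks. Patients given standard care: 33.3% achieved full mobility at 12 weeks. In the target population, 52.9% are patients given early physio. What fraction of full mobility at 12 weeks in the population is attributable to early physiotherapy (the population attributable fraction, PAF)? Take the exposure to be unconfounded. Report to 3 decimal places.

p₁ = 0.767, p₀ = 0.333.
Overall risk P(Y=1) = π·p₁ + (1−π)·p₀ = 0.529×0.767 + 0.471×0.333 = 0.56259.
Under exogeneity, PAF = [P(Y=1) − p₀] / P(Y=1).
PAF = (0.56259 − 0.333) / 0.56259 ≈ 0.4081

PAF ≈ 0.408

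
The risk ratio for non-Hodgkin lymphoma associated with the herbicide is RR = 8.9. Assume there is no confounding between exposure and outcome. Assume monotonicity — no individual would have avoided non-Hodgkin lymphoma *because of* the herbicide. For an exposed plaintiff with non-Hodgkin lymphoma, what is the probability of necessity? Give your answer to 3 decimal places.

PN ≈ 0.888

Under exogeneity and monotonicity, PN = (RR − 1) / RR = 1 − 1/RR.
PN = (8.9 − 1) / 8.9 = 7.9 / 8.9 ≈ 0.8876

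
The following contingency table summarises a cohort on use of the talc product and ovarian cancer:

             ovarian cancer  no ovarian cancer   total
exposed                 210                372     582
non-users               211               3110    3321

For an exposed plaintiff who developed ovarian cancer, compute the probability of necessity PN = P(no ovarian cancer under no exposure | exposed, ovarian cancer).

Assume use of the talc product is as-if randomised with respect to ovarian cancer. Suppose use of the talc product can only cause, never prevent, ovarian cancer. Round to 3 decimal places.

PN ≈ 0.824

p₁ = P(outcome | exposed) = 210/582 = 0.36082
p₀ = P(outcome | unexposed) = 211/3321 = 0.063535
Under exogeneity and monotonicity, PN = (p₁ − p₀)/p₁.
PN = (0.36082 − 0.063535) / 0.36082 ≈ 0.8239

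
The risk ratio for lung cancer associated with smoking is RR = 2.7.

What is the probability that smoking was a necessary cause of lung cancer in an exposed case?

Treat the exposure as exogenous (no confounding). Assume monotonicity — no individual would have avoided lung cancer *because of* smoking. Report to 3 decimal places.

PN ≈ 0.630

Under exogeneity and monotonicity, PN = (RR − 1) / RR = 1 − 1/RR.
PN = (2.7 − 1) / 2.7 = 1.7 / 2.7 ≈ 0.6296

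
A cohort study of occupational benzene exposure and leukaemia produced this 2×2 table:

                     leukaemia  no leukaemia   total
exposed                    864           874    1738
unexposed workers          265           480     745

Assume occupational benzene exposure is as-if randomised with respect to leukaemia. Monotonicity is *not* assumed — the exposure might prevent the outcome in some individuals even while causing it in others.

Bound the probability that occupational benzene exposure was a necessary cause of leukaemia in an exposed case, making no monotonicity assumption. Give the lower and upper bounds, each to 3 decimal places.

0.284 ≤ PN ≤ 1.000

p₁ = P(outcome | exposed) = 864/1738 = 0.49712
p₀ = P(outcome | unexposed) = 265/745 = 0.3557
Under exogeneity alone the bounds on PN are max{0,(p₁−p₀)/p₁} ≤ PN ≤ min{1,(1−p₀)/p₁}.
  lower = (p₁ − p₀)/p₁ = 0.14142 / 0.49712 ≈ 0.2845
  upper = min{1, (1 − p₀)/p₁} = 0.6443 / 0.49712 ≈ 1.2960 → capped at 1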